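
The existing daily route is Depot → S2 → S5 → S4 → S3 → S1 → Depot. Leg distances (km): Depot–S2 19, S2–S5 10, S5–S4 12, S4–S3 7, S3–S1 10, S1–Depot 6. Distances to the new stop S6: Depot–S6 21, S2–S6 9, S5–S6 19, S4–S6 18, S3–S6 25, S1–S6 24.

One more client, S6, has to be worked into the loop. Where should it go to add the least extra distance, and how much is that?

Minimum extra distance: 11 km, inserting S6 between Depot and S2.

Insertion cost between consecutive stops i–j is d(i,S6) + d(S6,j) − d(i,j):
  between Depot and S2: 21 + 9 − 19 = 11
  between S2 and S5: 9 + 19 − 10 = 18
  between S5 and S4: 19 + 18 − 12 = 25
  between S4 and S3: 18 + 25 − 7 = 36
  between S3 and S1: 25 + 24 − 10 = 39
  between S1 and Depot: 24 + 21 − 6 = 39
Cheapest insertion is between Depot and S2, adding 11.
New total = 64 + 11 = 75.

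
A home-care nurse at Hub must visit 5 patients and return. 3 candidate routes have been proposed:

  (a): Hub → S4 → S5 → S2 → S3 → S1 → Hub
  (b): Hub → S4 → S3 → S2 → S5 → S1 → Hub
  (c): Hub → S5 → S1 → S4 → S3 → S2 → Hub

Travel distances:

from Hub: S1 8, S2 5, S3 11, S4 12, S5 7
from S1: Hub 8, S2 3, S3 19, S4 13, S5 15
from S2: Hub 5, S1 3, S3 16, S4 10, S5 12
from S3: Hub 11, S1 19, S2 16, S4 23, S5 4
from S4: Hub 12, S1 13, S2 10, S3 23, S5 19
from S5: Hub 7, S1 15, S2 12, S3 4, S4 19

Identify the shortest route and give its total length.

79 — (c) is the shortest.

(a): 12 + 19 + 12 + 16 + 19 + 8 = 86
(b): 12 + 23 + 16 + 12 + 15 + 8 = 86
(c): 7 + 15 + 13 + 23 + 16 + 5 = 79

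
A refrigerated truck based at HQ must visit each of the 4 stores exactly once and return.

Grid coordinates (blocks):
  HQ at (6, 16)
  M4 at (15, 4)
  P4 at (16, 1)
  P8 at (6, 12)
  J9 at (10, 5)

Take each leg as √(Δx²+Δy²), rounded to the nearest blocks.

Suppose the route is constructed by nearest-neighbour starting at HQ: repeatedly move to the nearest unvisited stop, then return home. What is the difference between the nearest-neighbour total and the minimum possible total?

1 blocks longer than the optimal tour.

From HQ: P8=4, J9=12, M4=15, P4=18 → choose P8 (4).
From P8: J9=8, M4=12, P4=15 → choose J9 (8).
From J9: M4=5, P4=7 → choose M4 (5).
From M4: P4=3 → choose P4 (3).
NN route HQ → P8 → J9 → M4 → P4 → HQ costs 38.
Optimal: HQ → M4 → P4 → J9 → P8 → HQ costs 37 (by enumerating all 12 distinct tours).
Excess = 38 − 37 = 1.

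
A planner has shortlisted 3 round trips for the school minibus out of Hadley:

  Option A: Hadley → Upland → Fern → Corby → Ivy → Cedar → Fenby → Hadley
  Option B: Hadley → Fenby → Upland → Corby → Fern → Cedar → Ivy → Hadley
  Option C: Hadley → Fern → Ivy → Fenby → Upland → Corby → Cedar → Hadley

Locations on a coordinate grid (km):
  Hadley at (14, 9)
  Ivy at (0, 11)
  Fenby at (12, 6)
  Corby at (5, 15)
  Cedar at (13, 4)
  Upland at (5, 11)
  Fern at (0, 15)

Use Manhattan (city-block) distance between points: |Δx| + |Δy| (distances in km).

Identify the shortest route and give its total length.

Option A: 11 + 9 + 5 + 9 + 20 + 3 + 5 = 62
Option B: 5 + 12 + 4 + 5 + 24 + 20 + 16 = 86
Option C: 20 + 4 + 17 + 12 + 4 + 19 + 6 = 82

62 km — Option A is the shortest.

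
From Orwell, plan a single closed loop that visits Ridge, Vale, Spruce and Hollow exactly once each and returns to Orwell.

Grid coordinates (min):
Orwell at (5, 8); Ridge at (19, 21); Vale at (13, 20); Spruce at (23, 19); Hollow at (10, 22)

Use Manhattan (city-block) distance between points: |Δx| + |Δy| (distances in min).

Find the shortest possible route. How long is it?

There are 12 distinct closed tours to check (reversals are equivalent).
Orwell → Ridge → Vale → Spruce → Hollow → Orwell: 27+7+11+16+19 = 80
Orwell → Ridge → Vale → Hollow → Spruce → Orwell: 27+7+5+16+29 = 84
Orwell → Ridge → Spruce → Vale → Hollow → Orwell: 27+6+11+5+19 = 68
Orwell → Ridge → Spruce → Hollow → Vale → Orwell: 27+6+16+5+20 = 74
Orwell → Ridge → Hollow → Vale → Spruce → Orwell: 27+10+5+11+29 = 82
Orwell → Ridge → Hollow → Spruce → Vale → Orwell: 27+10+16+11+20 = 84
Orwell → Vale → Ridge → Spruce → Hollow → Orwell: 20+7+6+16+19 = 68
Orwell → Vale → Ridge → Hollow → Spruce → Orwell: 20+7+10+16+29 = 82
Orwell → Vale → Spruce → Ridge → Hollow → Orwell: 20+11+6+10+19 = 66
Orwell → Vale → Hollow → Ridge → Spruce → Orwell: 20+5+10+6+29 = 70
Orwell → Spruce → Ridge → Vale → Hollow → Orwell: 29+6+7+5+19 = 66
Orwell → Spruce → Vale → Ridge → Hollow → Orwell: 29+11+7+10+19 = 76
The minimum is 66.
One optimal route: Orwell → Vale → Spruce → Ridge → Hollow → Orwell (or its reverse).

Minimum total distance: 66 min.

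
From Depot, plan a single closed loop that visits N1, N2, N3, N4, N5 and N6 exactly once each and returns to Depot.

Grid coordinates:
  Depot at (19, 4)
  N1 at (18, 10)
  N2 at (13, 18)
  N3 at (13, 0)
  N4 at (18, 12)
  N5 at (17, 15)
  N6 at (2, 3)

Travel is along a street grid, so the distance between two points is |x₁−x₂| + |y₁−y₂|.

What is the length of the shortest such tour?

Shortest round trip = 70.

There are 360 distinct closed tours to check (reversals are equivalent).
Depot → N1 → N2 → N3 → N4 → N5 → N6 → Depot: 7+13+18+17+4+27+18 = 104
Depot → N1 → N2 → N3 → N4 → N6 → N5 → Depot: 7+13+18+17+25+27+13 = 120
Depot → N1 → N2 → N3 → N5 → N4 → N6 → Depot: 7+13+18+19+4+25+18 = 104
Depot → N1 → N2 → N3 → N5 → N6 → N4 → Depot: 7+13+18+19+27+25+9 = 118
Depot → N1 → N2 → N3 → N6 → N4 → N5 → Depot: 7+13+18+14+25+4+13 = 94
Depot → N1 → N2 → N3 → N6 → N5 → N4 → Depot: 7+13+18+14+27+4+9 = 92
Depot → N1 → N2 → N4 → N3 → N5 → N6 → Depot: 7+13+11+17+19+27+18 = 112
Depot → N1 → N2 → N4 → N3 → N6 → N5 → Depot: 7+13+11+17+14+27+13 = 102
… (352 more)
Depot → N1 → N4 → N5 → N2 → N3 → N6 → Depot: 7+2+4+7+18+14+18 = 70  ← best
The minimum is 70.
One optimal route: Depot → N1 → N4 → N5 → N2 → N3 → N6 → Depot (or its reverse).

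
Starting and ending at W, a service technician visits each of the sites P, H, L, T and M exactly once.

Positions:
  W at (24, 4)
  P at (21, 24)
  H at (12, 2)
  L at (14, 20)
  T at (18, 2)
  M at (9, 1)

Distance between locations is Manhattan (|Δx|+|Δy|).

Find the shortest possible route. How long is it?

W → P → H → L → T → M → W: 23+31+20+22+10+18 = 124
W → P → H → L → M → T → W: 23+31+20+24+10+8 = 116
W → P → H → T → L → M → W: 23+31+6+22+24+18 = 124
W → P → H → T → M → L → W: 23+31+6+10+24+26 = 120
W → P → H → M → L → T → W: 23+31+4+24+22+8 = 112
W → P → H → M → T → L → W: 23+31+4+10+22+26 = 116
W → P → L → H → T → M → W: 23+11+20+6+10+18 = 88
W → P → L → H → M → T → W: 23+11+20+4+10+8 = 76
W → P → L → T → H → M → W: 23+11+22+6+4+18 = 84
W → P → L → T → M → H → W: 23+11+22+10+4+14 = 84
W → P → L → M → H → T → W: 23+11+24+4+6+8 = 76
W → P → L → M → T → H → W: 23+11+24+10+6+14 = 88
W → P → T → H → L → M → W: 23+25+6+20+24+18 = 116
W → P → T → H → M → L → W: 23+25+6+4+24+26 = 108
… (46 more)
The minimum is 76.
One optimal route: W → P → L → H → M → T → W (or its reverse).

76 — the shortest possible round trip.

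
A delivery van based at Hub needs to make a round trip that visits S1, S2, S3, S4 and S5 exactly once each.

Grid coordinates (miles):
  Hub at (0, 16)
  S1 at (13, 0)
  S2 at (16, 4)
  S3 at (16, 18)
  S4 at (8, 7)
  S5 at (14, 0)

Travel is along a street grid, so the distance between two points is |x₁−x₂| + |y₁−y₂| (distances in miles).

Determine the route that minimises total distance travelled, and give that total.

There are 60 distinct closed tours to check (reversals are equivalent).
Hub - S1 - S2 - S3 - S4 - S5 - Hub: 29+7+14+19+13+30 = 112
Hub - S1 - S2 - S3 - S5 - S4 - Hub: 29+7+14+20+13+17 = 100
Hub - S1 - S2 - S4 - S3 - S5 - Hub: 29+7+11+19+20+30 = 116
Hub - S1 - S2 - S4 - S5 - S3 - Hub: 29+7+11+13+20+18 = 98
Hub - S1 - S2 - S5 - S3 - S4 - Hub: 29+7+6+20+19+17 = 98
Hub - S1 - S2 - S5 - S4 - S3 - Hub: 29+7+6+13+19+18 = 92
Hub - S1 - S3 - S2 - S4 - S5 - Hub: 29+21+14+11+13+30 = 118
Hub - S1 - S3 - S2 - S5 - S4 - Hub: 29+21+14+6+13+17 = 100
Hub - S1 - S3 - S4 - S2 - S5 - Hub: 29+21+19+11+6+30 = 116
Hub - S1 - S3 - S4 - S5 - S2 - Hub: 29+21+19+13+6+28 = 116
Hub - S1 - S3 - S5 - S2 - S4 - Hub: 29+21+20+6+11+17 = 104
Hub - S1 - S3 - S5 - S4 - S2 - Hub: 29+21+20+13+11+28 = 122
Hub - S1 - S4 - S2 - S3 - S5 - Hub: 29+12+11+14+20+30 = 116
Hub - S1 - S4 - S2 - S5 - S3 - Hub: 29+12+11+6+20+18 = 96
… (46 more)
Hub - S3 - S2 - S5 - S1 - S4 - Hub: 18+14+6+1+12+17 = 68  ← best
The minimum is 68.
One optimal route: Hub → S3 → S2 → S5 → S1 → S4 → Hub (or its reverse).

Shortest round trip = 68 miles.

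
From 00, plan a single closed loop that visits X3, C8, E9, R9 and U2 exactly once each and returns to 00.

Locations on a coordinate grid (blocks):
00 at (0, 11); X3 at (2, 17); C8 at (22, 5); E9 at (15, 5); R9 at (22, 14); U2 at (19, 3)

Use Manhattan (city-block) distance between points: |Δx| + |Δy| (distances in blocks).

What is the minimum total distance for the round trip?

00 → X3 → C8 → E9 → R9 → U2 → 00: 8+32+7+16+14+27 = 104
00 → X3 → C8 → E9 → U2 → R9 → 00: 8+32+7+6+14+25 = 92
00 → X3 → C8 → R9 → E9 → U2 → 00: 8+32+9+16+6+27 = 98
00 → X3 → C8 → R9 → U2 → E9 → 00: 8+32+9+14+6+21 = 90
00 → X3 → C8 → U2 → E9 → R9 → 00: 8+32+5+6+16+25 = 92
00 → X3 → C8 → U2 → R9 → E9 → 00: 8+32+5+14+16+21 = 96
00 → X3 → E9 → C8 → R9 → U2 → 00: 8+25+7+9+14+27 = 90
00 → X3 → E9 → C8 → U2 → R9 → 00: 8+25+7+5+14+25 = 84
00 → X3 → E9 → R9 → C8 → U2 → 00: 8+25+16+9+5+27 = 90
00 → X3 → E9 → R9 → U2 → C8 → 00: 8+25+16+14+5+28 = 96
00 → X3 → E9 → U2 → C8 → R9 → 00: 8+25+6+5+9+25 = 78
00 → X3 → E9 → U2 → R9 → C8 → 00: 8+25+6+14+9+28 = 90
00 → X3 → R9 → C8 → E9 → U2 → 00: 8+23+9+7+6+27 = 80
00 → X3 → R9 → C8 → U2 → E9 → 00: 8+23+9+5+6+21 = 72
… (46 more)
The minimum is 72.
One optimal route: 00 → X3 → R9 → C8 → U2 → E9 → 00 (or its reverse).

Shortest round trip = 72 blocks.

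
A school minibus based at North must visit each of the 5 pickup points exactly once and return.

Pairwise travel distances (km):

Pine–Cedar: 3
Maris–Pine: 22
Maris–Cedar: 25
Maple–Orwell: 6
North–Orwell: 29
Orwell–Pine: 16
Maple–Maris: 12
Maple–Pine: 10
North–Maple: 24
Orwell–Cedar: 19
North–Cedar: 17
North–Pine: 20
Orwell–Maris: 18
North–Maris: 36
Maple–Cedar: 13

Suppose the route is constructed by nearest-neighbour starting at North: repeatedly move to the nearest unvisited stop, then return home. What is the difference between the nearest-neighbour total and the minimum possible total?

From North: Cedar=17, Pine=20, Maple=24, Orwell=29, Maris=36 → choose Cedar (17).
From Cedar: Pine=3, Maple=13, Orwell=19, Maris=25 → choose Pine (3).
From Pine: Maple=10, Orwell=16, Maris=22 → choose Maple (10).
From Maple: Orwell=6, Maris=12 → choose Orwell (6).
From Orwell: Maris=18 → choose Maris (18).
NN route North → Cedar → Pine → Maple → Orwell → Maris → North costs 90.
Optimal: North → Orwell → Maple → Maris → Pine → Cedar → North costs 89 (by enumerating all 60 distinct tours).
Excess = 90 − 89 = 1.

Excess over optimum: 1 km.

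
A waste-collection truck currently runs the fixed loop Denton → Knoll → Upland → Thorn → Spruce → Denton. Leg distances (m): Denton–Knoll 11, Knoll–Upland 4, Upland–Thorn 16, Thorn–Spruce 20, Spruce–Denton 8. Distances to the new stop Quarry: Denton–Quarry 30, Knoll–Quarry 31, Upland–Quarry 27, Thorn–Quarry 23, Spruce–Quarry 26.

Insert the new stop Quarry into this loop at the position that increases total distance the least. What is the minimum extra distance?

Insertion cost between consecutive stops i–j is d(i,Quarry) + d(Quarry,j) − d(i,j):
  between Denton and Knoll: 30 + 31 − 11 = 50
  between Knoll and Upland: 31 + 27 − 4 = 54
  between Upland and Thorn: 27 + 23 − 16 = 34
  between Thorn and Spruce: 23 + 26 − 20 = 29
  between Spruce and Denton: 26 + 30 − 8 = 48
Cheapest insertion is between Thorn and Spruce, adding 29.
New total = 59 + 29 = 88.

Minimum extra distance: 29 m, inserting Quarry between Thorn and Spruce.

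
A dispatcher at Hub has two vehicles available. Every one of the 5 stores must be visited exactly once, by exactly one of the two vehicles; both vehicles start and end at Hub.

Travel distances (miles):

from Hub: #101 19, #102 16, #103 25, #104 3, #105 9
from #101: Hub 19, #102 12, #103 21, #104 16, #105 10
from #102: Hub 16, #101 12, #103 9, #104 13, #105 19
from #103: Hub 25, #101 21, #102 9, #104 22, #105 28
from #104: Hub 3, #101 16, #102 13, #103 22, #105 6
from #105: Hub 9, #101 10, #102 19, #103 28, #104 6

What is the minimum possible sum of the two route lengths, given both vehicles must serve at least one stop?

There are 2^4 − 1 = 15 ways to divide the 5 stops into two non-empty groups. For each, the best each vehicle can do is its own shortest tour through its group:
  {#101} + {#102, #103, #104, #105}: 38 + 62 = 100
  {#102} + {#101, #103, #104, #105}: 32 + 65 = 97
  {#101, #102} + {#103, #104, #105}: 47 + 62 = 109
  {#103} + {#101, #102, #104, #105}: 50 + 47 = 97
  {#101, #103} + {#102, #104, #105}: 65 + 44 = 109
  {#102, #103} + {#101, #104, #105}: 50 + 38 = 88
  … (15 splits in total)
  {#104} + {#101, #102, #103, #105}: 6 + 65 = 71  ← best
Best: vehicle 1 Hub → #104 → Hub = 6; vehicle 2 Hub → #102 → #103 → #101 → #105 → Hub = 65; combined 71.

Minimum combined distance: 71 miles.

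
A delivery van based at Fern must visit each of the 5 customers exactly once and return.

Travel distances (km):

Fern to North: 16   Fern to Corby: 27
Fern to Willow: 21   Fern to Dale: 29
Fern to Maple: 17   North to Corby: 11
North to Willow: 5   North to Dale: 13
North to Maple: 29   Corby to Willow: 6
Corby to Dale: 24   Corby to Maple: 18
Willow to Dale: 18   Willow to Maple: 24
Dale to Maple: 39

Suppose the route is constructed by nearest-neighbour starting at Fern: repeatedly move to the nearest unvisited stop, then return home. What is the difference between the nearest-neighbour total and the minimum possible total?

25 km longer than the optimal tour.

From Fern: North=16, Maple=17, Willow=21, Corby=27, Dale=29 → choose North (16).
From North: Willow=5, Corby=11, Dale=13, Maple=29 → choose Willow (5).
From Willow: Corby=6, Dale=18, Maple=24 → choose Corby (6).
From Corby: Maple=18, Dale=24 → choose Maple (18).
From Maple: Dale=39 → choose Dale (39).
NN route Fern → North → Willow → Corby → Maple → Dale → Fern costs 113.
Optimal: Fern → North → Dale → Willow → Corby → Maple → Fern costs 88 (by enumerating all 60 distinct tours).
Excess = 113 − 88 = 25.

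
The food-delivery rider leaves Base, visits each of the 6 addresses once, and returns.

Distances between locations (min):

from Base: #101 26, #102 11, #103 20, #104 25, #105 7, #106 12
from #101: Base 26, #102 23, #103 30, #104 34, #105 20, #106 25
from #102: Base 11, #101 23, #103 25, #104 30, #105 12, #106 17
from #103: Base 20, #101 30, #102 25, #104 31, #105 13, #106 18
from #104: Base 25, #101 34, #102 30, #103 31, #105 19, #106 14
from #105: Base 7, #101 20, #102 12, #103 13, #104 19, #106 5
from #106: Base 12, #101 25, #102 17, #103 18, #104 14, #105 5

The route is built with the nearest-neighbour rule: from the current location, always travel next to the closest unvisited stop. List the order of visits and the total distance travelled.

129 min along Base → #105 → #106 → #104 → #102 → #101 → #103 → Base.

From Base: distances to unvisited — #105=7, #102=11, #106=12, #103=20, #104=25, #101=26. Nearest is #105 (7).
From #105: distances to unvisited — #106=5, #102=12, #103=13, #104=19, #101=20. Nearest is #106 (5).
From #106: distances to unvisited — #104=14, #102=17, #103=18, #101=25. Nearest is #104 (14).
From #104: distances to unvisited — #102=30, #103=31, #101=34. Nearest is #102 (30).
From #102: distances to unvisited — #101=23, #103=25. Nearest is #101 (23).
From #101: distances to unvisited — #103=30. Nearest is #103 (30).
Return #103→Base: 20.
Total = 7 + 5 + 14 + 30 + 23 + 30 + 20 = 129.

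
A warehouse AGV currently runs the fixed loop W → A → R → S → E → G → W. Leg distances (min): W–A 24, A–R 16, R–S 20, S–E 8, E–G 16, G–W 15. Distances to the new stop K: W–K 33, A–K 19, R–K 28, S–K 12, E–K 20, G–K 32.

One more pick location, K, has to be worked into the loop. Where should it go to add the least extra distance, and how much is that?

Insertion cost between consecutive stops i–j is d(i,K) + d(K,j) − d(i,j):
  between W and A: 33 + 19 − 24 = 28
  between A and R: 19 + 28 − 16 = 31
  between R and S: 28 + 12 − 20 = 20
  between S and E: 12 + 20 − 8 = 24
  between E and G: 20 + 32 − 16 = 36
  between G and W: 32 + 33 − 15 = 50
Cheapest insertion is between R and S, adding 20.
New total = 99 + 20 = 119.

+20 min — insert K between R and S.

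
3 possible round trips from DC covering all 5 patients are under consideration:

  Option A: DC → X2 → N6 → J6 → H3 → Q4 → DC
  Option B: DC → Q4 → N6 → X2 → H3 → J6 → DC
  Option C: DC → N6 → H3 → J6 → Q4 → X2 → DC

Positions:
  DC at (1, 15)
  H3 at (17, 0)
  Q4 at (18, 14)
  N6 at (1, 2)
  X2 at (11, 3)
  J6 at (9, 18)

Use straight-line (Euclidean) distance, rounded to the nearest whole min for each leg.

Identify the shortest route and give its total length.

Option A: 16 + 10 + 18 + 20 + 14 + 17 = 95
Option B: 17 + 21 + 10 + 7 + 20 + 9 = 84
Option C: 13 + 16 + 20 + 10 + 13 + 16 = 88

84 min — Option B is the shortest.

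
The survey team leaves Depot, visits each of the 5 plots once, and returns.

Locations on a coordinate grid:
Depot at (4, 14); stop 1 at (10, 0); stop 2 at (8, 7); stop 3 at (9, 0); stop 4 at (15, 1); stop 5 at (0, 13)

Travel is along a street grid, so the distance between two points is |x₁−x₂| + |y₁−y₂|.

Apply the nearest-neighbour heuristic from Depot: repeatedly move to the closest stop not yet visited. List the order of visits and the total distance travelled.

58 along Depot → stop 5 → stop 2 → stop 3 → stop 1 → stop 4 → Depot.

At Depot the remaining stops are stop 5 5, stop 2 11, stop 3 19, stop 1 20, stop 4 24; go to stop 5.
At stop 5 the remaining stops are stop 2 14, stop 3 22, stop 1 23, stop 4 27; go to stop 2.
At stop 2 the remaining stops are stop 3 8, stop 1 9, stop 4 13; go to stop 3.
At stop 3 the remaining stops are stop 1 1, stop 4 7; go to stop 1.
At stop 1 the remaining stops are stop 4 6; go to stop 4.
Return stop 4→Depot: 24.
Total = 5 + 14 + 8 + 1 + 6 + 24 = 58.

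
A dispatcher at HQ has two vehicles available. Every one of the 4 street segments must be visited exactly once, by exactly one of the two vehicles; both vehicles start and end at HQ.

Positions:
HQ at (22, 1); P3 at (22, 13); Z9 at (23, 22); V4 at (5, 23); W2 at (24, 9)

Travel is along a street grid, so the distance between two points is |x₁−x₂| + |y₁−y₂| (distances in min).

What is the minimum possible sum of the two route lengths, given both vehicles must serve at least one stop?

Check every non-empty split of the stops between the two vehicles; for each half take its own optimal tour:
  {P3} + {Z9, V4, W2}: 24 + 82 = 106
  {Z9} + {P3, V4, W2}: 44 + 82 = 126
  {P3, Z9} + {V4, W2}: 44 + 82 = 126
  {V4} + {P3, Z9, W2}: 78 + 46 = 124
  {P3, V4} + {Z9, W2}: 78 + 46 = 124
  {Z9, V4} + {P3, W2}: 80 + 28 = 108
  … (7 splits in total)
  {P3, Z9, V4} + {W2}: 80 + 20 = 100  ← best
Best: vehicle 1 HQ → P3 → Z9 → V4 → HQ = 80; vehicle 2 HQ → W2 → HQ = 20; combined 100.

100 min — the smallest possible combined total.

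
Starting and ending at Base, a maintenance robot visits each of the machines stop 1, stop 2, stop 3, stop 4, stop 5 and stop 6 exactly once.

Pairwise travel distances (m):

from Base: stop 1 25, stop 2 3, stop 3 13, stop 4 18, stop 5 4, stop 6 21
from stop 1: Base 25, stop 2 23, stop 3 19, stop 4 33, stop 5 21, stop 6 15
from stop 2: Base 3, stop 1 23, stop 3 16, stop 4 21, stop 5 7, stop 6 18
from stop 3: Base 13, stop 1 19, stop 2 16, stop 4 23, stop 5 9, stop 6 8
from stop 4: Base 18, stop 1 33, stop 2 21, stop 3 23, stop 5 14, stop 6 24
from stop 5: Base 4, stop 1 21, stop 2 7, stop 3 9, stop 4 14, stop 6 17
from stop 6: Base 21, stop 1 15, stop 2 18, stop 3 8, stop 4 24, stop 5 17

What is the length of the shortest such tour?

Base → stop 1 → stop 2 → stop 3 → stop 4 → stop 5 → stop 6 → Base: 25+23+16+23+14+17+21 = 139
Base → stop 1 → stop 2 → stop 3 → stop 4 → stop 6 → stop 5 → Base: 25+23+16+23+24+17+4 = 132
Base → stop 1 → stop 2 → stop 3 → stop 5 → stop 4 → stop 6 → Base: 25+23+16+9+14+24+21 = 132
Base → stop 1 → stop 2 → stop 3 → stop 5 → stop 6 → stop 4 → Base: 25+23+16+9+17+24+18 = 132
Base → stop 1 → stop 2 → stop 3 → stop 6 → stop 4 → stop 5 → Base: 25+23+16+8+24+14+4 = 114
Base → stop 1 → stop 2 → stop 3 → stop 6 → stop 5 → stop 4 → Base: 25+23+16+8+17+14+18 = 121
Base → stop 1 → stop 2 → stop 4 → stop 3 → stop 5 → stop 6 → Base: 25+23+21+23+9+17+21 = 139
Base → stop 1 → stop 2 → stop 4 → stop 3 → stop 6 → stop 5 → Base: 25+23+21+23+8+17+4 = 121
… (352 more)
Base → stop 2 → stop 1 → stop 6 → stop 3 → stop 4 → stop 5 → Base: 3+23+15+8+23+14+4 = 90  ← best
The minimum is 90.
One optimal route: Base → stop 2 → stop 1 → stop 6 → stop 3 → stop 4 → stop 5 → Base (or its reverse).

90 m — the shortest possible round trip.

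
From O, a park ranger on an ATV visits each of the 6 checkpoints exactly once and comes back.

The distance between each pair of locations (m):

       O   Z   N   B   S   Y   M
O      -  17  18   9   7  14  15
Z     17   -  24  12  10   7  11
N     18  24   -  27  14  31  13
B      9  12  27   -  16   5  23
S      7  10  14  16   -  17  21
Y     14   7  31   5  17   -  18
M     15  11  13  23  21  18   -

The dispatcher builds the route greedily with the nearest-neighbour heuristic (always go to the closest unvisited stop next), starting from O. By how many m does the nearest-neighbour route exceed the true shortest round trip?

The nearest-neighbour route is 17 m longer than optimal.

O: S=7, B=9, Y=14, M=15, Z=17, N=18 ⇒ S
S: Z=10, N=14, B=16, Y=17, M=21 ⇒ Z
Z: Y=7, M=11, B=12, N=24 ⇒ Y
Y: B=5, M=18, N=31 ⇒ B
B: M=23, N=27 ⇒ M
M: N=13 ⇒ N
NN route O → S → Z → Y → B → M → N → O costs 83.
Optimal: O → B → Y → Z → M → N → S → O costs 66 (by enumerating all 360 distinct tours).
Excess = 83 − 66 = 17.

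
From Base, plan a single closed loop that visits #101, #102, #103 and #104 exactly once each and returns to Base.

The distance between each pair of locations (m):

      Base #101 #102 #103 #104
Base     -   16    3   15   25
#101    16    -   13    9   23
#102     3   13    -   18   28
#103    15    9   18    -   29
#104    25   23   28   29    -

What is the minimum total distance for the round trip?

78 m — the shortest possible round trip.

With 4 stops there are 4!/2 = 12 distinct round trips (a route and its reverse cost the same).
Base-#101-#102-#103-#104-Base: 16+13+18+29+25 = 101
Base-#101-#102-#104-#103-Base: 16+13+28+29+15 = 101
Base-#101-#103-#102-#104-Base: 16+9+18+28+25 = 96
Base-#101-#103-#104-#102-Base: 16+9+29+28+3 = 85
Base-#101-#104-#102-#103-Base: 16+23+28+18+15 = 100
Base-#101-#104-#103-#102-Base: 16+23+29+18+3 = 89
Base-#102-#101-#103-#104-Base: 3+13+9+29+25 = 79
Base-#102-#101-#104-#103-Base: 3+13+23+29+15 = 83
Base-#102-#103-#101-#104-Base: 3+18+9+23+25 = 78
Base-#102-#104-#101-#103-Base: 3+28+23+9+15 = 78
Base-#103-#101-#102-#104-Base: 15+9+13+28+25 = 90
Base-#103-#102-#101-#104-Base: 15+18+13+23+25 = 94
The minimum is 78.
One optimal route: Base → #102 → #103 → #101 → #104 → Base (or its reverse).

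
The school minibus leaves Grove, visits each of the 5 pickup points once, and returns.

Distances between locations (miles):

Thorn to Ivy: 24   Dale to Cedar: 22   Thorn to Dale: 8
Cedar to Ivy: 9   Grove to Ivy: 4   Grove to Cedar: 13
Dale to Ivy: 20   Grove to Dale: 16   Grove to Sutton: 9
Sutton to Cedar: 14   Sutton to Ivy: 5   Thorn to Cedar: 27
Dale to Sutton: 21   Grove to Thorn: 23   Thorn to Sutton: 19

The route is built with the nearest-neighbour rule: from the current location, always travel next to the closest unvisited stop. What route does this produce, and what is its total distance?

Nearest-neighbour total = 76 miles; route Grove → Ivy → Sutton → Cedar → Dale → Thorn → Grove.

At Grove the remaining stops are Ivy 4, Sutton 9, Cedar 13, Dale 16, Thorn 23; go to Ivy.
At Ivy the remaining stops are Sutton 5, Cedar 9, Dale 20, Thorn 24; go to Sutton.
At Sutton the remaining stops are Cedar 14, Thorn 19, Dale 21; go to Cedar.
At Cedar the remaining stops are Dale 22, Thorn 27; go to Dale.
At Dale the remaining stops are Thorn 8; go to Thorn.
Return Thorn→Grove: 23.
Total = 4 + 5 + 14 + 22 + 8 + 23 = 76.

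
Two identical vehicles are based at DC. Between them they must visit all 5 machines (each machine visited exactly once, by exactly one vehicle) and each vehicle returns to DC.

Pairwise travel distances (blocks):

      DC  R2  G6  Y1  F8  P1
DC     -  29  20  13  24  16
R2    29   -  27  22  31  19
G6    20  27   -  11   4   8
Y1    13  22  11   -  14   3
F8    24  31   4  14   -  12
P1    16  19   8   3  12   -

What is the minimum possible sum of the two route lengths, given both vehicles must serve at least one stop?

Minimum combined distance: 110 blocks.

Check every non-empty split of the stops between the two vehicles; for each half take its own optimal tour:
  {R2} + {G6, Y1, F8, P1}: 58 + 52 = 110
  {G6} + {R2, Y1, F8, P1}: 40 + 87 = 127
  {R2, G6} + {Y1, F8, P1}: 76 + 52 = 128
  {Y1} + {R2, G6, F8, P1}: 26 + 84 = 110
  {R2, Y1} + {G6, F8, P1}: 64 + 52 = 116
  {G6, Y1} + {R2, F8, P1}: 44 + 84 = 128
  … (15 splits in total)
Best: vehicle 1 DC → R2 → DC = 58; vehicle 2 DC → G6 → F8 → P1 → Y1 → DC = 52; combined 110.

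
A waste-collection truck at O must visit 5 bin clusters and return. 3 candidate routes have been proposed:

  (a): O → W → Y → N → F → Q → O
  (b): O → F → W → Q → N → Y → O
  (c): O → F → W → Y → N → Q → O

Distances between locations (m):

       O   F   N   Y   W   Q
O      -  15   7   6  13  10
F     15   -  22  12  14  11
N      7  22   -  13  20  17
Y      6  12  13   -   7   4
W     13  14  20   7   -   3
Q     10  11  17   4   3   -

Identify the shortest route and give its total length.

Shortest is (b), total 68 m.

(a): 13 + 7 + 13 + 22 + 11 + 10 = 76
(b): 15 + 14 + 3 + 17 + 13 + 6 = 68
(c): 15 + 14 + 7 + 13 + 17 + 10 = 76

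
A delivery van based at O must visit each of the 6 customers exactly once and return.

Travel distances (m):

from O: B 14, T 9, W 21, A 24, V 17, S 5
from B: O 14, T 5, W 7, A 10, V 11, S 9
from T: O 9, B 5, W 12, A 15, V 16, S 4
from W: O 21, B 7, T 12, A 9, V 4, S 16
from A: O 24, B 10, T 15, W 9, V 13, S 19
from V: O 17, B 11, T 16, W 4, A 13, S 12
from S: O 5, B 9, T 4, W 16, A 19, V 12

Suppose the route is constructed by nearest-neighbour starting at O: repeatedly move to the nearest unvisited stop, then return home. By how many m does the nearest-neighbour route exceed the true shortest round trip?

The nearest-neighbour route is 8 m longer than optimal.

From O: S=5, T=9, B=14, V=17, W=21, A=24 → choose S (5).
From S: T=4, B=9, V=12, W=16, A=19 → choose T (4).
From T: B=5, W=12, A=15, V=16 → choose B (5).
From B: W=7, A=10, V=11 → choose W (7).
From W: V=4, A=9 → choose V (4).
From V: A=13 → choose A (13).
NN route O → S → T → B → W → V → A → O costs 62.
Optimal: O → T → B → A → W → V → S → O costs 54 (by enumerating all 360 distinct tours).
Excess = 62 − 54 = 8.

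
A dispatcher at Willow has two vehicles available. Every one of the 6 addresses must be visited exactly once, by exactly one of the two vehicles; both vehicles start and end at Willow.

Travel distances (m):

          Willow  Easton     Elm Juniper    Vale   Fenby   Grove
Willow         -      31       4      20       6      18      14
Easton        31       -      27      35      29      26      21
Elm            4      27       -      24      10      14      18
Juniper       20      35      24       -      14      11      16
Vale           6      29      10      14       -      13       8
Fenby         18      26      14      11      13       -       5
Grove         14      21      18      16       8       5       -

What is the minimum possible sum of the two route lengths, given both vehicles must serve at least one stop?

96 m — the smallest possible combined total.

There are 2^5 − 1 = 31 ways to divide the 6 stops into two non-empty groups. For each, the best each vehicle can do is its own shortest tour through its group:
  {Easton} + {Elm, Juniper, Vale, Fenby, Grove}: 62 + 58 = 120
  {Elm} + {Easton, Juniper, Vale, Fenby, Grove}: 8 + 88 = 96
  {Easton, Elm} + {Juniper, Vale, Fenby, Grove}: 62 + 50 = 112
  {Juniper} + {Easton, Elm, Vale, Fenby, Grove}: 40 + 76 = 116
  {Easton, Juniper} + {Elm, Vale, Fenby, Grove}: 86 + 37 = 123
  {Elm, Juniper} + {Easton, Vale, Fenby, Grove}: 48 + 76 = 124
  … (31 splits in total)
Best: vehicle 1 Willow → Elm → Willow = 8; vehicle 2 Willow → Easton → Grove → Fenby → Juniper → Vale → Willow = 88; combined 96.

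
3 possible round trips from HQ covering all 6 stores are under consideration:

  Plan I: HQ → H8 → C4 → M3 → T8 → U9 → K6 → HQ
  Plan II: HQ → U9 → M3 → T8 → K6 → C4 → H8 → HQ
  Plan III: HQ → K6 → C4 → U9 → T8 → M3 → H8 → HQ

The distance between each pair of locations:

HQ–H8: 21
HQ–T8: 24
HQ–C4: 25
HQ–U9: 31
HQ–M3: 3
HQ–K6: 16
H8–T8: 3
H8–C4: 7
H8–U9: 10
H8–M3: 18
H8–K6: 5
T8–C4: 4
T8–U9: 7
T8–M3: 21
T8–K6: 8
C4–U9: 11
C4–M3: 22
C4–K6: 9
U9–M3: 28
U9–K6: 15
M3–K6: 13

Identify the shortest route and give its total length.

Plan I: 21 + 7 + 22 + 21 + 7 + 15 + 16 = 109
Plan II: 31 + 28 + 21 + 8 + 9 + 7 + 21 = 125
Plan III: 16 + 9 + 11 + 7 + 21 + 18 + 21 = 103

Shortest is Plan III, total 103.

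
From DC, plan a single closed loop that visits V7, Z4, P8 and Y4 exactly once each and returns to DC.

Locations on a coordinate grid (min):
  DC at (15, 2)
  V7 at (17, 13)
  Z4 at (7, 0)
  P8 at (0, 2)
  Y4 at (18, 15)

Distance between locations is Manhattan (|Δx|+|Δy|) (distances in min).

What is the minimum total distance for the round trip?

With 4 stops there are 4!/2 = 12 distinct round trips (a route and its reverse cost the same).
DC - V7 - Z4 - P8 - Y4 - DC: 13+23+9+31+16 = 92
DC - V7 - Z4 - Y4 - P8 - DC: 13+23+26+31+15 = 108
DC - V7 - P8 - Z4 - Y4 - DC: 13+28+9+26+16 = 92
DC - V7 - P8 - Y4 - Z4 - DC: 13+28+31+26+10 = 108
DC - V7 - Y4 - Z4 - P8 - DC: 13+3+26+9+15 = 66
DC - V7 - Y4 - P8 - Z4 - DC: 13+3+31+9+10 = 66
DC - Z4 - V7 - P8 - Y4 - DC: 10+23+28+31+16 = 108
DC - Z4 - V7 - Y4 - P8 - DC: 10+23+3+31+15 = 82
DC - Z4 - P8 - V7 - Y4 - DC: 10+9+28+3+16 = 66
DC - Z4 - Y4 - V7 - P8 - DC: 10+26+3+28+15 = 82
DC - P8 - V7 - Z4 - Y4 - DC: 15+28+23+26+16 = 108
DC - P8 - Z4 - V7 - Y4 - DC: 15+9+23+3+16 = 66
The minimum is 66.
One optimal route: DC → V7 → Y4 → Z4 → P8 → DC (or its reverse).

Minimum total distance: 66 min.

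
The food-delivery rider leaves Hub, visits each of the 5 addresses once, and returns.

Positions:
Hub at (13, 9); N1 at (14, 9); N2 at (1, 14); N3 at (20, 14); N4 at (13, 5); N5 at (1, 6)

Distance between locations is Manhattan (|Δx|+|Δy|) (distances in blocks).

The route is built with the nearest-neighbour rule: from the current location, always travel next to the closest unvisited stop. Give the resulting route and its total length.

Nearest-neighbour total = 58 blocks; route Hub → N1 → N4 → N5 → N2 → N3 → Hub.

Hub → [N1:1 / N4:4 / N3:12 / N5:15 / N2:17] → N1 (1)
N1 → [N4:5 / N3:11 / N5:16 / N2:18] → N4 (5)
N4 → [N5:13 / N3:16 / N2:21] → N5 (13)
N5 → [N2:8 / N3:27] → N2 (8)
N2 → [N3:19] → N3 (19)
Return N3→Hub: 12.
Total = 1 + 5 + 13 + 8 + 19 + 12 = 58.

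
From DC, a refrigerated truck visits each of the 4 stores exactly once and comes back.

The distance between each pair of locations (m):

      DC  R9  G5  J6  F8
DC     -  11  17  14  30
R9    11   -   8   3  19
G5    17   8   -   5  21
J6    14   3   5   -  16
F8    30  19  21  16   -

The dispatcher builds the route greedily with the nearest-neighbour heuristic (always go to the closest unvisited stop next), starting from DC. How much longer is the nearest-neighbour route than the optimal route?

DC: R9=11, J6=14, G5=17, F8=30 ⇒ R9
R9: J6=3, G5=8, F8=19 ⇒ J6
J6: G5=5, F8=16 ⇒ G5
G5: F8=21 ⇒ F8
NN route DC → R9 → J6 → G5 → F8 → DC costs 70.
Optimal: DC → R9 → J6 → F8 → G5 → DC costs 68 (by enumerating all 12 distinct tours).
Excess = 70 − 68 = 2.

Excess over optimum: 2 m.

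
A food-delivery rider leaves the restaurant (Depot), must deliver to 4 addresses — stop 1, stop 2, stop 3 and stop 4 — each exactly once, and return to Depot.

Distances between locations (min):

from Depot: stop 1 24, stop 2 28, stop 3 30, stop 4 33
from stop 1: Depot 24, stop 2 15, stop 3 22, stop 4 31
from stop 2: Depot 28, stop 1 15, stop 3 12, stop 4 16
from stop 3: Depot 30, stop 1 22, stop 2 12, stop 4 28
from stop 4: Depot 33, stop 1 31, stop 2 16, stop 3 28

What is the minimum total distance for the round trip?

Depot-stop 1-stop 2-stop 3-stop 4-Depot: 24+15+12+28+33 = 112
Depot-stop 1-stop 2-stop 4-stop 3-Depot: 24+15+16+28+30 = 113
Depot-stop 1-stop 3-stop 2-stop 4-Depot: 24+22+12+16+33 = 107
Depot-stop 1-stop 3-stop 4-stop 2-Depot: 24+22+28+16+28 = 118
Depot-stop 1-stop 4-stop 2-stop 3-Depot: 24+31+16+12+30 = 113
Depot-stop 1-stop 4-stop 3-stop 2-Depot: 24+31+28+12+28 = 123
Depot-stop 2-stop 1-stop 3-stop 4-Depot: 28+15+22+28+33 = 126
Depot-stop 2-stop 1-stop 4-stop 3-Depot: 28+15+31+28+30 = 132
Depot-stop 2-stop 3-stop 1-stop 4-Depot: 28+12+22+31+33 = 126
Depot-stop 2-stop 4-stop 1-stop 3-Depot: 28+16+31+22+30 = 127
Depot-stop 3-stop 1-stop 2-stop 4-Depot: 30+22+15+16+33 = 116
Depot-stop 3-stop 2-stop 1-stop 4-Depot: 30+12+15+31+33 = 121
The minimum is 107.
One optimal route: Depot → stop 1 → stop 3 → stop 2 → stop 4 → Depot (or its reverse).

107 min — the shortest possible round trip.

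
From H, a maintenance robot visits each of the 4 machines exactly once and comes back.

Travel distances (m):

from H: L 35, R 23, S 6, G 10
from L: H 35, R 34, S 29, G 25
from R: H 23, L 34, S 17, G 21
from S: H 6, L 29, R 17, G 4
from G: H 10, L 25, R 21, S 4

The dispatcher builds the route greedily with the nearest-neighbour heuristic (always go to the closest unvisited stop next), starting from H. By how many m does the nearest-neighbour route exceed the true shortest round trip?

H: S=6, G=10, R=23, L=35 ⇒ S
S: G=4, R=17, L=29 ⇒ G
G: R=21, L=25 ⇒ R
R: L=34 ⇒ L
NN route H → S → G → R → L → H costs 100.
Optimal: H → R → L → G → S → H costs 92 (by enumerating all 12 distinct tours).
Excess = 100 − 92 = 8.

Excess over optimum: 8 m.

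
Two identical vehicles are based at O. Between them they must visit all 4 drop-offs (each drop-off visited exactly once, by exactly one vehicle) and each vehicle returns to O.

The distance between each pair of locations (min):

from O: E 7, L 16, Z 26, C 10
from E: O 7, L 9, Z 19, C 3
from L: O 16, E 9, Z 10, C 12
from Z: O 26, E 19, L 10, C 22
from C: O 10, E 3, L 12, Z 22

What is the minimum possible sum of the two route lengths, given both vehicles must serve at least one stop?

72 min — the smallest possible combined total.

Try each way of splitting the stops between the two vehicles (each non-empty) and, for each split, find the best tour for each vehicle:
  {E} + {L, Z, C}: 14 + 58 = 72
  {L} + {E, Z, C}: 32 + 58 = 90
  {E, L} + {Z, C}: 32 + 58 = 90
  {Z} + {E, L, C}: 52 + 38 = 90
  {E, Z} + {L, C}: 52 + 38 = 90
  {L, Z} + {E, C}: 52 + 20 = 72
  … (7 splits in total)
Best: vehicle 1 O → E → O = 14; vehicle 2 O → L → Z → C → O = 58; combined 72.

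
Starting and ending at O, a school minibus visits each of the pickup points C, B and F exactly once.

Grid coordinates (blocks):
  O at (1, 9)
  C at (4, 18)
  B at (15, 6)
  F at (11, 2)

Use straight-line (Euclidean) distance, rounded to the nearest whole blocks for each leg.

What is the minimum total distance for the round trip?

There are 3 distinct closed tours to check (reversals are equivalent).
O-C-B-F-O: 9+16+6+12 = 43
O-C-F-B-O: 9+17+6+14 = 46
O-B-C-F-O: 14+16+17+12 = 59
The minimum is 43.
One optimal route: O → C → B → F → O (or its reverse).

Shortest round trip = 43 blocks.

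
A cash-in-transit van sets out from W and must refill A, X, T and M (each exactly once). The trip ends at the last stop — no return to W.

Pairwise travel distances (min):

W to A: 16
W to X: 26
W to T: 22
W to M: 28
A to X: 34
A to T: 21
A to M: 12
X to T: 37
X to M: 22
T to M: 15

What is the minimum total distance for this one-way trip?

Minimum one-way distance = 74 min.

There are 4! = 24 possible orderings.
W→A→X→T→M: 16+34+37+15 = 102
W→A→X→M→T: 16+34+22+15 = 87
W→A→T→X→M: 16+21+37+22 = 96
W→A→T→M→X: 16+21+15+22 = 74
W→A→M→X→T: 16+12+22+37 = 87
W→A→M→T→X: 16+12+15+37 = 80
W→X→A→T→M: 26+34+21+15 = 96
W→X→A→M→T: 26+34+12+15 = 87
W→X→T→A→M: 26+37+21+12 = 96
W→X→T→M→A: 26+37+15+12 = 90
W→X→M→A→T: 26+22+12+21 = 81
W→X→M→T→A: 26+22+15+21 = 84
W→T→A→X→M: 22+21+34+22 = 99
W→T→A→M→X: 22+21+12+22 = 77
… (10 more)
The minimum is 74.
One shortest path: W → A → T → M → X.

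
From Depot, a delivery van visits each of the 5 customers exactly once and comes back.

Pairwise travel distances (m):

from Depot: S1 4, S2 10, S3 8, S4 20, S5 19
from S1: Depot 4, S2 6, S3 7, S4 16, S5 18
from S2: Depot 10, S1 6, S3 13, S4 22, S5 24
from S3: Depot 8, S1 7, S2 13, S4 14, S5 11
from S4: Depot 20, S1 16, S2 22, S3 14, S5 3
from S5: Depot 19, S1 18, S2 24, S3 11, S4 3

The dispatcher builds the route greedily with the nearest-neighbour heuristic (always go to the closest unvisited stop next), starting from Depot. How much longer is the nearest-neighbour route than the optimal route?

From Depot: S1=4, S3=8, S2=10, S5=19, S4=20 → choose S1 (4).
From S1: S2=6, S3=7, S4=16, S5=18 → choose S2 (6).
From S2: S3=13, S4=22, S5=24 → choose S3 (13).
From S3: S5=11, S4=14 → choose S5 (11).
From S5: S4=3 → choose S4 (3).
NN route Depot → S1 → S2 → S3 → S5 → S4 → Depot costs 57.
Optimal: Depot → S1 → S2 → S4 → S5 → S3 → Depot costs 54 (by enumerating all 60 distinct tours).
Excess = 57 − 54 = 3.

The nearest-neighbour route is 3 m longer than optimal.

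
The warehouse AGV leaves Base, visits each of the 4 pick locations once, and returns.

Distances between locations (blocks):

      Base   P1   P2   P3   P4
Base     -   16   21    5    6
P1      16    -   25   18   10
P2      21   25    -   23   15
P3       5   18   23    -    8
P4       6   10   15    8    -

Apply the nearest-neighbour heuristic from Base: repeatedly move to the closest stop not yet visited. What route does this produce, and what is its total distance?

Nearest-neighbour total = 69 blocks; route Base → P3 → P4 → P1 → P2 → Base.

From Base: distances to unvisited — P3=5, P4=6, P1=16, P2=21. Nearest is P3 (5).
From P3: distances to unvisited — P4=8, P1=18, P2=23. Nearest is P4 (8).
From P4: distances to unvisited — P1=10, P2=15. Nearest is P1 (10).
From P1: distances to unvisited — P2=25. Nearest is P2 (25).
Return P2→Base: 21.
Total = 5 + 8 + 10 + 25 + 21 = 69.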